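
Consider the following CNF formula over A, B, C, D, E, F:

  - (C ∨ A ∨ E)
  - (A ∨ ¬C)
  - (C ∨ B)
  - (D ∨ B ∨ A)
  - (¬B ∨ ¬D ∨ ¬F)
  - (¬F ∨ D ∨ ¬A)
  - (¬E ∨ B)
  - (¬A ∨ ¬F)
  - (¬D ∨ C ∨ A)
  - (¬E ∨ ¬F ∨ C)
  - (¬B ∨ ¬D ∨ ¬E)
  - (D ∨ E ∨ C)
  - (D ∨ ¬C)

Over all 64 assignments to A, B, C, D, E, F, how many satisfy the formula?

The models are:
  A=F B=T C=F D=F E=T F=F
  A=T B=F C=T D=T E=F F=F
  A=T B=T C=F D=F E=T F=F
  A=T B=T C=F D=T E=F F=F
  A=T B=T C=T D=T E=F F=F
Count: 5.

5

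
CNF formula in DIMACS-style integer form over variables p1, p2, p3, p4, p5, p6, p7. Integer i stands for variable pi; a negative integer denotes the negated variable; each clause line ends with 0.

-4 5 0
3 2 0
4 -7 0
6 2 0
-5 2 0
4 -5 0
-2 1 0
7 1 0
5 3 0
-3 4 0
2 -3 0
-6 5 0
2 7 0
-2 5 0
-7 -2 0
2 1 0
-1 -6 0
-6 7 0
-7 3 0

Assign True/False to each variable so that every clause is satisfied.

p1 = T, p2 = T, p3 = T, p4 = T, p5 = T, p6 = F, p7 = F

Check each clause:
  1. (p5 | ~p4) — p5 is true.
  2. (p2 | p3) — p2 is true.
  3. (p4 | ~p7) — ~p7 is true.
  4. (p6 | p2) — p2 is true.
  5. (p2 | ~p5) — p2 is true.
  6. (p4 | ~p5) — p4 is true.
  7. (~p2 | p1) — p1 is true.
  8. (p7 | p1) — p1 is true.
  9. (p3 | p5) — p3 is true.
  10. (~p3 | p4) — p4 is true.
  11. (~p3 | p2) — p2 is true.
  12. (p5 | ~p6) — ~p6 is true.
  13. (p7 | p2) — p2 is true.
  14. (p5 | ~p2) — p5 is true.
  15. (~p2 | ~p7) — ~p7 is true.
  16. (p2 | p1) — p1 is true.
  17. (~p6 | ~p1) — ~p6 is true.
  18. (p7 | ~p6) — ~p6 is true.
  19. (~p7 | p3) — ~p7 is true.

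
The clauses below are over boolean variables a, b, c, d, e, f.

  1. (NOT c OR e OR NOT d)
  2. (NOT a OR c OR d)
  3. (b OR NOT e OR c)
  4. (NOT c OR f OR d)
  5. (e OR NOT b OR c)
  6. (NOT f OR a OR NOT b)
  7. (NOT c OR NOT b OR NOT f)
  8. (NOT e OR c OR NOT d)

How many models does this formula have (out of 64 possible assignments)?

17

Split on c, then b.
  c=T, b=T: remaining (a,d,e,f) ∈ {(F,T,T,F); (T,T,T,F)} — 2.
  c=T, b=F: a free; 4 ways for (d,e,f) × 2^1 = 8.
  c=F, b=T: remaining (a,d,e,f) ∈ {(F,F,T,F)} — 1.
  c=F, b=F: f free; 3 ways for (a,d,e) × 2^1 = 6.
Total: 2 + 8 + 1 + 6 = 17.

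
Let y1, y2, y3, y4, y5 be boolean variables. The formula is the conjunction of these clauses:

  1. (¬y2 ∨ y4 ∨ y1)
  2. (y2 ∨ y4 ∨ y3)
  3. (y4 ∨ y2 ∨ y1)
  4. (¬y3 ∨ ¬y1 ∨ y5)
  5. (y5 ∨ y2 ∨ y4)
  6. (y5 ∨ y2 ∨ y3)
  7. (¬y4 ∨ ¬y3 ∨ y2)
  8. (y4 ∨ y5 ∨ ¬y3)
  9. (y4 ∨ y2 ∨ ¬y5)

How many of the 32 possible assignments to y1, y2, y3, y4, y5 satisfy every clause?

12

Split on y2, then y4.
  y2=1, y4=1: 7 of the 8 assignments to (y1,y3,y5) work.
  y2=1, y4=0: remaining (y1,y3,y5) ∈ {(1,0,0); (1,0,1); (1,1,1)} — 3.
  y2=0, y4=1: remaining (y1,y3,y5) ∈ {(0,0,1); (1,0,1)} — 2.
  y2=0, y4=0: a clause becomes empty — 0.
Total: 7 + 3 + 2 + 0 = 12.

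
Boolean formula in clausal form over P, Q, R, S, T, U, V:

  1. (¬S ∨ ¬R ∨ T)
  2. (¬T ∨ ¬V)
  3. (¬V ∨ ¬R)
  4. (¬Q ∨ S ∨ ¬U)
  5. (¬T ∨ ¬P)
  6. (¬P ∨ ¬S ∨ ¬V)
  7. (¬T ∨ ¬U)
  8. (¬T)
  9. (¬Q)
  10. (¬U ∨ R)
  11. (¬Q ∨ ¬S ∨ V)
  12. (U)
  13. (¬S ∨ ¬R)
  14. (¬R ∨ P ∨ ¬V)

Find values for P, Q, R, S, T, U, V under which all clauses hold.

P=False, Q=False, R=True, S=False, T=False, U=True, V=False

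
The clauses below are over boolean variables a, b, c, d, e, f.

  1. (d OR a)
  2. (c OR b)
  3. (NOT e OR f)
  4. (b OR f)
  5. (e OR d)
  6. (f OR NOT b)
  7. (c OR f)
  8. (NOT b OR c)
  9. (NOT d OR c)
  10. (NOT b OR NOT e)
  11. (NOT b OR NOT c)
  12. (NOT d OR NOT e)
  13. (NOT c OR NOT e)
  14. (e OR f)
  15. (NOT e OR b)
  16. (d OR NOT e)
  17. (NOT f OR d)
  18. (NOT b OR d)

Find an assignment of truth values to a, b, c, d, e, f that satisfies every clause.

a = False, b = False, c = True, d = True, e = False, f = True

Check each clause:
  1. (a OR d) — d is true.
  2. (b OR c) — c is true.
  3. (f OR NOT e) — NOT e is true.
  4. (b OR f) — f is true.
  5. (e OR d) — d is true.
  6. (NOT b OR f) — f is true.
  7. (f OR c) — c is true.
  8. (c OR NOT b) — c is true.
  9. (NOT d OR c) — c is true.
  10. (NOT b OR NOT e) — NOT e is true.
  11. (NOT b OR NOT c) — NOT b is true.
  12. (NOT d OR NOT e) — NOT e is true.
  13. (NOT e OR NOT c) — NOT e is true.
  14. (f OR e) — f is true.
  15. (NOT e OR b) — NOT e is true.
  16. (d OR NOT e) — NOT e is true.
  17. (d OR NOT f) — d is true.
  18. (NOT b OR d) — d is true.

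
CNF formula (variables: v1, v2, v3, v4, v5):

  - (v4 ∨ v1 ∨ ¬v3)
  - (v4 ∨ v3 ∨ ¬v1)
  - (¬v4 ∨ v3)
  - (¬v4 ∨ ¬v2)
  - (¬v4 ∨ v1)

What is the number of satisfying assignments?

10

Split on v4, then v1.
  v4=1, v1=1: remaining (v2,v3,v5) ∈ {(0,1,0); (0,1,1)} — 2.
  v4=1, v1=0: a clause becomes empty — 0.
  v4=0, v1=1: remaining (v2,v3,v5) ∈ {(0,1,0); (0,1,1); (1,1,0); (1,1,1)} — 4.
  v4=0, v1=0: remaining (v2,v3,v5) ∈ {(0,0,0); (0,0,1); (1,0,0); (1,0,1)} — 4.
Total: 2 + 0 + 4 + 4 = 10.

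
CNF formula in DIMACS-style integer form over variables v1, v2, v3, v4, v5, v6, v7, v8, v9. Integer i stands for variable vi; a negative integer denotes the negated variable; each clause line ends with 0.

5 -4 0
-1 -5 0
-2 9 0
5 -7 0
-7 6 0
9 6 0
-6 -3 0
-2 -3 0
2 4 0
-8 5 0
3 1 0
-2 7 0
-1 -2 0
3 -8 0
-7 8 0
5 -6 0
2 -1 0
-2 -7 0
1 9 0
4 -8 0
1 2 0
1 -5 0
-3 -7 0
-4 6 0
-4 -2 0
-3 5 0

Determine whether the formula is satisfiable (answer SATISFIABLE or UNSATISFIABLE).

UNSATISFIABLE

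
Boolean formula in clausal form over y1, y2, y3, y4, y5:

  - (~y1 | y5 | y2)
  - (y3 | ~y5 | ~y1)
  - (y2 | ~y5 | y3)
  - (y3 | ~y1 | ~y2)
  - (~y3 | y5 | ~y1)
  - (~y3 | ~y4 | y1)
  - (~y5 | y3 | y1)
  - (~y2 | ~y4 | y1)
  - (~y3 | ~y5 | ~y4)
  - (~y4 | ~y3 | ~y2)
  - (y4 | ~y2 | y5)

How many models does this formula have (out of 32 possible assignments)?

The models are:
  y1=0 y2=0 y3=0 y4=0 y5=0
  y1=0 y2=0 y3=0 y4=1 y5=0
  y1=0 y2=0 y3=1 y4=0 y5=0
  y1=0 y2=0 y3=1 y4=0 y5=1
  y1=0 y2=1 y3=1 y4=0 y5=1
  y1=1 y2=0 y3=1 y4=0 y5=1
  y1=1 y2=1 y3=1 y4=0 y5=1
That's 7 in total.

7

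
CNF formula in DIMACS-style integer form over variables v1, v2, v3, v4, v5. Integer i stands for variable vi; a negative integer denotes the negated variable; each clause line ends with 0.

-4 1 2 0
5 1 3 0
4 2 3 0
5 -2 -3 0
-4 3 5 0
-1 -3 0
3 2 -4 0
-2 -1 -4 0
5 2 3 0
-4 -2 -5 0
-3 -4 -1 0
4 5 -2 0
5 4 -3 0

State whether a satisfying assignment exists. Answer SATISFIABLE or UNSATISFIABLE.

SATISFIABLE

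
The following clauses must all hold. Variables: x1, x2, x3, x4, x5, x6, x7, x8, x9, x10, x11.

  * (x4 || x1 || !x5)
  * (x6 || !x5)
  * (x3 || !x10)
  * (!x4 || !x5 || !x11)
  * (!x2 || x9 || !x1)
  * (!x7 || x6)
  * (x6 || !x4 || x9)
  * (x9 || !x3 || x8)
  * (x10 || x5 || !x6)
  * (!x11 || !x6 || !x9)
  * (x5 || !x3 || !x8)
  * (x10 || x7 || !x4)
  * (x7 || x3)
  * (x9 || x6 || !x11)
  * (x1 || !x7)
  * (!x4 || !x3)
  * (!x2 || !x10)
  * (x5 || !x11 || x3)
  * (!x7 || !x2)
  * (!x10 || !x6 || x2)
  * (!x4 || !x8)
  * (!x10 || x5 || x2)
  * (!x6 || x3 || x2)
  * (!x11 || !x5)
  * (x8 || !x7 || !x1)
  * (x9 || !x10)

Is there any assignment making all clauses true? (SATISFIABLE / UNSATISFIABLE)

Set x1 = False and propagate.
  then x7 is forced to False.
  then x3 is forced to True.
  then x4 is forced to False.
  then x5 is forced to False.
  then x8 is forced to False.
  then x9 is forced to True.
The remaining clauses are satisfied by x2 = True, x6 = False, x10 = False, x11 = True.
So x1=0, x2=1, x3=1, x4=0, x5=0, x6=0, x7=0, x8=0, x9=1, x10=0, x11=1 is a satisfying assignment.

SATISFIABLE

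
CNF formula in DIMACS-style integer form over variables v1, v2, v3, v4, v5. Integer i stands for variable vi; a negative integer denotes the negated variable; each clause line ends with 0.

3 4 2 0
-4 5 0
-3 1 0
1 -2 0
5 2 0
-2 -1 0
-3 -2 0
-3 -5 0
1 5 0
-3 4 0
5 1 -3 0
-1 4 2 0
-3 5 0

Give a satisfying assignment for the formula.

v1 = True, v2 = False, v3 = False, v4 = True, v5 = True

Check each clause:
  1. (v4 || v3 || v2) — v4 is true.
  2. (!v4 || v5) — v5 is true.
  3. (v1 || !v3) — v1 is true.
  4. (v1 || !v2) — v1 is true.
  5. (v5 || v2) — v5 is true.
  6. (!v1 || !v2) — !v2 is true.
  7. (!v2 || !v3) — !v3 is true.
  8. (!v3 || !v5) — !v3 is true.
  9. (v5 || v1) — v1 is true.
  10. (v4 || !v3) — v4 is true.
  11. (v5 || v1 || !v3) — v1 is true.
  12. (v4 || v2 || !v1) — v4 is true.
  13. (v5 || !v3) — !v3 is true.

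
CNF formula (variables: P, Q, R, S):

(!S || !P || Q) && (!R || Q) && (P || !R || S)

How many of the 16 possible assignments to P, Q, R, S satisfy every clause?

10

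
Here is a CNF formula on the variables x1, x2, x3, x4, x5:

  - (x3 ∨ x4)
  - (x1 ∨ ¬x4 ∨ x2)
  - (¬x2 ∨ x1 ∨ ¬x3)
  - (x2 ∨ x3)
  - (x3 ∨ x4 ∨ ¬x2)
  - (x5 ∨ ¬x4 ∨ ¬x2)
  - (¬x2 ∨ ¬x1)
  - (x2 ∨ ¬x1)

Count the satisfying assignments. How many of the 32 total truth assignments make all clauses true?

3

The models are:
  x1=F x2=F x3=T x4=F x5=F
  x1=F x2=F x3=T x4=F x5=T
  x1=F x2=T x3=F x4=T x5=T
Count: 3.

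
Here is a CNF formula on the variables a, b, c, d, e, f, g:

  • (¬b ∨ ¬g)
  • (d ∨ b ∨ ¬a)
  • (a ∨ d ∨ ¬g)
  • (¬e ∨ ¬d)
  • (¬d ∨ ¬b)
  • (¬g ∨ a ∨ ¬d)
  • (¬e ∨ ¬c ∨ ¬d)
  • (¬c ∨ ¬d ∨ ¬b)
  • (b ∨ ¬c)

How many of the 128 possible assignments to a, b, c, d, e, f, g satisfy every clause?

Split on d, then b.
  d=T, b=T: a clause becomes empty — 0.
  d=T, b=F: f free; 3 ways for (a,c,e,g) × 2^1 = 6.
  d=F, b=T: forces g=F; a, c, e, f free → 2^4 = 16.
  d=F, b=F: remaining (a,c,e,f,g) ∈ {(F,F,F,F,F); (F,F,F,T,F); (F,F,T,F,F); (F,F,T,T,F)} — 4.
Total: 0 + 6 + 16 + 4 = 26.

26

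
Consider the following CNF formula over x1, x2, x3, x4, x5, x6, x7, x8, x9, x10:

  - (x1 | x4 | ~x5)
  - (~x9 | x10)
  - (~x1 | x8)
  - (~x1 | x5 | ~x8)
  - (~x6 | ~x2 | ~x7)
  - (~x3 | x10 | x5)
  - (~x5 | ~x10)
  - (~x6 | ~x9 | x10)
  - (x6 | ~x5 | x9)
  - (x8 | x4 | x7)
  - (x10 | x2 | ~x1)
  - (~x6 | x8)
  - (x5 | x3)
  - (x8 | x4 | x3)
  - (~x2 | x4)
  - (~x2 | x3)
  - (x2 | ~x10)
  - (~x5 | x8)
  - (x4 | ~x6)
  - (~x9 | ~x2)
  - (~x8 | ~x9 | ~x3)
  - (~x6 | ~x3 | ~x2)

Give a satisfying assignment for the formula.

x1=False, x2=False, x3=False, x4=True, x5=True, x6=True, x7=True, x8=True, x9=False, x10=False

x4 occurs only positively in the remaining clauses — set x4 = True.
Try x1 = False.
For the remaining variables, x2 = False, x3 = False, x5 = True, x6 = True, x7 = True, x8 = True, x9 = False, x10 = False works.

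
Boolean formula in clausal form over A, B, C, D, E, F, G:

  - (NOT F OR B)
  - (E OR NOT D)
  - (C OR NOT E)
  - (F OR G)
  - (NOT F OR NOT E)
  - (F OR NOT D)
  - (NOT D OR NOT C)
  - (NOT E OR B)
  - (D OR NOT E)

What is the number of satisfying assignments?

Split on E, then D.
  E=T, D=T: a clause becomes empty — 0.
  E=T, D=F: a clause becomes empty — 0.
  E=F, D=T: a clause becomes empty — 0.
  E=F, D=F: A, C free; 4 ways for (B,F,G) × 2^2 = 16.
Total: 0 + 0 + 0 + 16 = 16.

16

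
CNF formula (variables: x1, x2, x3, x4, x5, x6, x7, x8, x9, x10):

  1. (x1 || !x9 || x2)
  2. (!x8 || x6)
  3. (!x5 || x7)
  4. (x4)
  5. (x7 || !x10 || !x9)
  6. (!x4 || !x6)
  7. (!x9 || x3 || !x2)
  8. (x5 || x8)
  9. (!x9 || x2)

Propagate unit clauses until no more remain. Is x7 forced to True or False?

(x4) stands alone — x4 = True.
From (!x6 || !x4) and x4 = True: x6 = False.
In (!x8 || x6), x6 is now false; !x8 must hold, so x8 = False.
In (x8 || x5), x8 is now false; x5 must hold, so x5 = True.
(x7 || !x5) with x5 = True leaves only x7, so x7 = True.

True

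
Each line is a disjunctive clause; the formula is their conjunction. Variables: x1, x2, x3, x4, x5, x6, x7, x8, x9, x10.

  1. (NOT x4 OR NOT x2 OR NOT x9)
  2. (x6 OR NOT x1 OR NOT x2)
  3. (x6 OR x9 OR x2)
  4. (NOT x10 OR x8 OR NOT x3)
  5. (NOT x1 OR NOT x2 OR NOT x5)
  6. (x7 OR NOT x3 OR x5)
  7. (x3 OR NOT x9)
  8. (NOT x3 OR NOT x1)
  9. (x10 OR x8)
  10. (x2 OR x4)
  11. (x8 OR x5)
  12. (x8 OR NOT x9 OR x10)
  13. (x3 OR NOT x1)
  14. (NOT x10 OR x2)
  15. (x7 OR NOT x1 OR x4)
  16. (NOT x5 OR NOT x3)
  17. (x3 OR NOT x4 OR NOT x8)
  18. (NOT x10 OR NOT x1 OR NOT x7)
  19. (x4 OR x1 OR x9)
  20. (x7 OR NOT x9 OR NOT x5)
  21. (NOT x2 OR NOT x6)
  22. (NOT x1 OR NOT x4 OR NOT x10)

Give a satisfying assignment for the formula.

x1=0, x2=1, x3=1, x4=1, x5=0, x6=0, x7=1, x8=1, x9=0, x10=1

Try x1 = False.
The remaining clauses are satisfied by x2 = True, x3 = True, x4 = True, x5 = False, x6 = False, x7 = True, x8 = True, x9 = False, x10 = True.
Every clause has at least one true literal under this assignment.
Check each clause:
  1. (NOT x2 OR NOT x4 OR NOT x9) — NOT x9 is true.
  2. (x6 OR NOT x2 OR NOT x1) — NOT x1 is true.
  3. (x2 OR x6 OR x9) — x2 is true.
  4. (NOT x3 OR x8 OR NOT x10) — x8 is true.
  5. (NOT x1 OR NOT x2 OR NOT x5) — NOT x5 is true.
  6. (x5 OR NOT x3 OR x7) — x7 is true.
  7. (NOT x9 OR x3) — x3 is true.
  8. (NOT x3 OR NOT x1) — NOT x1 is true.
  9. (x8 OR x10) — x8 is true.
  10. (x2 OR x4) — x2 is true.
  11. (x8 OR x5) — x8 is true.
  12. (NOT x9 OR x10 OR x8) — x8 is true.
  13. (NOT x1 OR x3) — x3 is true.
  14. (x2 OR NOT x10) — x2 is true.
  15. (NOT x1 OR x7 OR x4) — x4 is true.
  16. (NOT x3 OR NOT x5) — NOT x5 is true.
  17. (NOT x8 OR x3 OR NOT x4) — x3 is true.
  18. (NOT x1 OR NOT x10 OR NOT x7) — NOT x1 is true.
  19. (x1 OR x4 OR x9) — x4 is true.
  20. (NOT x9 OR x7 OR NOT x5) — NOT x5 is true.
  21. (NOT x6 OR NOT x2) — NOT x6 is true.
  22. (NOT x10 OR NOT x4 OR NOT x1) — NOT x1 is true.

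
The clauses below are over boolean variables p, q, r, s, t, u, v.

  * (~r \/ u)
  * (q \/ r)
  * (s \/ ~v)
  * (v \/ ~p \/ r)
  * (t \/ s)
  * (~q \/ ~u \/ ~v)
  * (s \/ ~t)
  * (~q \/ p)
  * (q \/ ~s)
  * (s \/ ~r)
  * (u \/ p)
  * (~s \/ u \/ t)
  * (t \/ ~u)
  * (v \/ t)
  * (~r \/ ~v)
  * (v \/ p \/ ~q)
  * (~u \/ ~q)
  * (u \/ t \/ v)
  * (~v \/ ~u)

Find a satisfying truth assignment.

Set p = True and propagate.
Try q = True.
  then u is forced to False.
  then r is forced to False.
  then v is forced to True.
  then s is forced to True.
  then t is forced to True.

p = T  q = T  r = F  s = T  t = T  u = F  v = T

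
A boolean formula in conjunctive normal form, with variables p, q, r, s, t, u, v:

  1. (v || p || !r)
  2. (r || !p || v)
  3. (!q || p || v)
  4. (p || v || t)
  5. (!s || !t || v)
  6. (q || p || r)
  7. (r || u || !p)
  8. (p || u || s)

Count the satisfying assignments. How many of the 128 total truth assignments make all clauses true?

Case analysis on p and v:
  p=1, v=1: q, s, t free; 3 ways for (r,u) × 2^3 = 24.
  p=1, v=0: q, u free; 3 ways for (r,s,t) × 2^2 = 12.
  p=0, v=1: t free; 9 ways for (q,r,s,u) × 2^1 = 18.
  p=0, v=0: a clause becomes empty — 0.
Total: 24 + 12 + 18 + 0 = 54.

54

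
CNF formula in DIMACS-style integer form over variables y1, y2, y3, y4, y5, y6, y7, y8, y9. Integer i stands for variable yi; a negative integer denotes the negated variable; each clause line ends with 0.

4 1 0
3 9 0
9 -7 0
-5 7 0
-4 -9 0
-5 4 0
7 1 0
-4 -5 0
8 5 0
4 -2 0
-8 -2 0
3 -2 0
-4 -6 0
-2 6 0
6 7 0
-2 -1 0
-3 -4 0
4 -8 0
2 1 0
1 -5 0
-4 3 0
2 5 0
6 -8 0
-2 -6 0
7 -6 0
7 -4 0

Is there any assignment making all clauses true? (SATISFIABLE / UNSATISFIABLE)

y4 = True:
  propagation gives y9=False, y3=True; an empty clause results — contradiction.
y4 = False:
  propagation gives y1=True, y5=False, y8=True; an empty clause results — contradiction.
Every branch closes, so no satisfying assignment exists.

UNSATISFIABLE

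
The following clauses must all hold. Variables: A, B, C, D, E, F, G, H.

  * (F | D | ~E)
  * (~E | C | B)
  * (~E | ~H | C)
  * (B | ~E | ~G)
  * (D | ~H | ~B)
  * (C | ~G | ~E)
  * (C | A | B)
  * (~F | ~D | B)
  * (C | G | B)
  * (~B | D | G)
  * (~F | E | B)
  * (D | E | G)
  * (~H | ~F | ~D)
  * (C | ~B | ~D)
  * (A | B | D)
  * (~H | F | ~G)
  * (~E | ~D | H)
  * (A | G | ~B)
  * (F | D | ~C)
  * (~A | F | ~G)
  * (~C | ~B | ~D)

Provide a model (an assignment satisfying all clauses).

Try A = True.
Set B = True and propagate.
Try C = False.
  then D is forced to False.
  then H is forced to False.
  then G is forced to True.
  then E is forced to False.
  then F is forced to True.

A=True, B=True, C=False, D=False, E=False, F=True, G=True, H=False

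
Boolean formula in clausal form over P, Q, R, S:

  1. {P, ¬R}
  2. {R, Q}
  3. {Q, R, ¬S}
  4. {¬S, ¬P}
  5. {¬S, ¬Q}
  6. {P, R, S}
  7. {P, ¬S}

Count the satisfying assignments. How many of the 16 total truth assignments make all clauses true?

The models are:
  P=T Q=F R=T S=F
  P=T Q=T R=F S=F
  P=T Q=T R=T S=F
That's 3 in total.

3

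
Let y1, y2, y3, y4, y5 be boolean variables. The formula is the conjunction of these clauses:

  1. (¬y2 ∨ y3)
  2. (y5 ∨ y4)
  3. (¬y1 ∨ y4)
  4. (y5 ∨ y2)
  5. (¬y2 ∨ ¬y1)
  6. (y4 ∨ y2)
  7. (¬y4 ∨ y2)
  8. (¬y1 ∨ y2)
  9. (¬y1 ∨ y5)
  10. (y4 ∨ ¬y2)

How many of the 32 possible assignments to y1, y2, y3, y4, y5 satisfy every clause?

2

The models are:
  y1=F y2=T y3=T y4=T y5=F
  y1=F y2=T y3=T y4=T y5=T
That's 2 in total.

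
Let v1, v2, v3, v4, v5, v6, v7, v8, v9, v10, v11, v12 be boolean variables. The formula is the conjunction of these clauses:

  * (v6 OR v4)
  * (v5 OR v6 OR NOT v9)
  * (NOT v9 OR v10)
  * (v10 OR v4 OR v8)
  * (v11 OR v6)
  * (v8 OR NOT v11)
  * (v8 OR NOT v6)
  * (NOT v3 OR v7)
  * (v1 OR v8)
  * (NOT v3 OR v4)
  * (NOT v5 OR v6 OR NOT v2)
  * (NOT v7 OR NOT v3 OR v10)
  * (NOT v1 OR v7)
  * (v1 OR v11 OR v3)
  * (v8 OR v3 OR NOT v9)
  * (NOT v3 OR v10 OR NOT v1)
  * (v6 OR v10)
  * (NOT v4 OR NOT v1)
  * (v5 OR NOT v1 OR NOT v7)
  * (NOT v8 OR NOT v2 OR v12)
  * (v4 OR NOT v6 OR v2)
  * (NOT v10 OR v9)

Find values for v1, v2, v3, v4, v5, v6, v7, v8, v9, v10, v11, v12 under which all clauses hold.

v1=True, v2=True, v3=False, v4=False, v5=True, v6=True, v7=True, v8=True, v9=True, v10=True, v11=False, v12=True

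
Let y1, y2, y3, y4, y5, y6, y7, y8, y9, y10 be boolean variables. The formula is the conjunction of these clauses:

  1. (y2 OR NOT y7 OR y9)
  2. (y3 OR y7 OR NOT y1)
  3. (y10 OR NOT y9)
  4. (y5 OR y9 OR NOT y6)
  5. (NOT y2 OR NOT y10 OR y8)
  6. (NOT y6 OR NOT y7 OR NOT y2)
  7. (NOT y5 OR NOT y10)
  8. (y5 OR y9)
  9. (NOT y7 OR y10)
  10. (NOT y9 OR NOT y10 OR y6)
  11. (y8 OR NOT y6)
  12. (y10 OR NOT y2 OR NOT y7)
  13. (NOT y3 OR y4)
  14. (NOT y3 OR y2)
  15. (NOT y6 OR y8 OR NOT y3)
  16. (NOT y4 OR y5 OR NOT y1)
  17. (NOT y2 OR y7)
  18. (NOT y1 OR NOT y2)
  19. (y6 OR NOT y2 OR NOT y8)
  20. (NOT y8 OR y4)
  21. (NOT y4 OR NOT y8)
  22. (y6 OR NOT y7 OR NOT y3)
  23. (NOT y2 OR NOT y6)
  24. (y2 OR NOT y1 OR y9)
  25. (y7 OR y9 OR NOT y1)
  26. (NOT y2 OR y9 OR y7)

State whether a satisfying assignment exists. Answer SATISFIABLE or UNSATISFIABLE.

SATISFIABLE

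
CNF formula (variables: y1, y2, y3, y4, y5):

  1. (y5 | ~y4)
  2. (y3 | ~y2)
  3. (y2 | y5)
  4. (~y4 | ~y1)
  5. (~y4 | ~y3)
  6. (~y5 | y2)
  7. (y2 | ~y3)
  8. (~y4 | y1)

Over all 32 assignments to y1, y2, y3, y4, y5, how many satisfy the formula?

The models are:
  y1=F y2=T y3=T y4=F y5=F
  y1=F y2=T y3=T y4=F y5=T
  y1=T y2=T y3=T y4=F y5=F
  y1=T y2=T y3=T y4=F y5=T
Count: 4.

4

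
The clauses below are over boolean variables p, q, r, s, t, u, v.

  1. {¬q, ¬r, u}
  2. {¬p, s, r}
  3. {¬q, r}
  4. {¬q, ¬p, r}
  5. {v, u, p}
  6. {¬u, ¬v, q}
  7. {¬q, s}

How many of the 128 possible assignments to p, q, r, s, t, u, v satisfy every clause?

Split on q, then r.
  q=1, r=1: forces s=1; u=1; p, t, v free → 2^3 = 8.
  q=1, r=0: a clause becomes empty — 0.
  q=0, r=1: s, t free; 5 ways for (p,u,v) × 2^2 = 20.
  q=0, r=0: t free; 7 ways for (p,s,u,v) × 2^1 = 14.
Total: 8 + 0 + 20 + 14 = 42.

42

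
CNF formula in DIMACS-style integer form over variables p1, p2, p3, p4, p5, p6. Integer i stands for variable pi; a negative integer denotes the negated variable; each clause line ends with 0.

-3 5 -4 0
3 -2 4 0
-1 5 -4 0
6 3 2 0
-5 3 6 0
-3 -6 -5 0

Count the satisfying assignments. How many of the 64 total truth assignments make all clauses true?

Case analysis on p3 and p5:
  p3=T, p5=T: forces p6=F; p1, p2, p4 free → 2^3 = 8.
  p3=T, p5=F: forces p4=F; p1, p2, p6 free → 2^3 = 8.
  p3=F, p5=T: p1 free; 3 ways for (p2,p4,p6) × 2^1 = 6.
  p3=F, p5=F: 5 of the 16 assignments to (p1,p2,p4,p6) work.
Total: 8 + 8 + 6 + 5 = 27.

27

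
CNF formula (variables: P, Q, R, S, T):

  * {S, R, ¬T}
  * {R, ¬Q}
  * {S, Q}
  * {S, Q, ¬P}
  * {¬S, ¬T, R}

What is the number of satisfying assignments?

14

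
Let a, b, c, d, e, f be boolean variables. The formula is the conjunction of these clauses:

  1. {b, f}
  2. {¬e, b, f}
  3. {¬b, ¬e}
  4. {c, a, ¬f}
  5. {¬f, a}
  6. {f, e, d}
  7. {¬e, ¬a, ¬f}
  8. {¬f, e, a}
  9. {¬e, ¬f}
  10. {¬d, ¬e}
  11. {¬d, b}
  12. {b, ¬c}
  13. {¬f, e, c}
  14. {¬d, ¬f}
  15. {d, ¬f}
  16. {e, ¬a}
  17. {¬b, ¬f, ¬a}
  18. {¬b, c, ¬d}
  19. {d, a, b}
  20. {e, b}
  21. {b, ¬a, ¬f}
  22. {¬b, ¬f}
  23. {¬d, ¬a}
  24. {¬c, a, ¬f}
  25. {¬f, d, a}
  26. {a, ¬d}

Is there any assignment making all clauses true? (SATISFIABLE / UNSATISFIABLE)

UNSATISFIABLE

f = True:
  propagation gives a=True, e=False; an empty clause results — contradiction.
f = False:
  propagation gives b=True, e=False, d=True, a=False; an empty clause results — contradiction.
Every branch closes, so no satisfying assignment exists.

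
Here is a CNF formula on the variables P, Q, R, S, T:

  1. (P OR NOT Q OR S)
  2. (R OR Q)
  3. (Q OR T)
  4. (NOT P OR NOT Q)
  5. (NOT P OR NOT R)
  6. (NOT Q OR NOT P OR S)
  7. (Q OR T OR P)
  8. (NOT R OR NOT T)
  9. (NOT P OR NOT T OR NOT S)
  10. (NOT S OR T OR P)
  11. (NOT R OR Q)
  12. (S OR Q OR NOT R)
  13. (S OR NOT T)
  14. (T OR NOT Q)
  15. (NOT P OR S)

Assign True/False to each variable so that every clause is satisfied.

P=False, Q=True, R=False, S=True, T=True

Check each clause:
  1. (NOT Q OR P OR S) — S is true.
  2. (Q OR R) — Q is true.
  3. (T OR Q) — Q is true.
  4. (NOT Q OR NOT P) — NOT P is true.
  5. (NOT P OR NOT R) — NOT R is true.
  6. (S OR NOT P OR NOT Q) — S is true.
  7. (Q OR T OR P) — Q is true.
  8. (NOT T OR NOT R) — NOT R is true.
  9. (NOT T OR NOT P OR NOT S) — NOT P is true.
  10. (P OR NOT S OR T) — T is true.
  11. (NOT R OR Q) — Q is true.
  12. (NOT R OR Q OR S) — Q is true.
  13. (S OR NOT T) — S is true.
  14. (NOT Q OR T) — T is true.
  15. (NOT P OR S) — S is true.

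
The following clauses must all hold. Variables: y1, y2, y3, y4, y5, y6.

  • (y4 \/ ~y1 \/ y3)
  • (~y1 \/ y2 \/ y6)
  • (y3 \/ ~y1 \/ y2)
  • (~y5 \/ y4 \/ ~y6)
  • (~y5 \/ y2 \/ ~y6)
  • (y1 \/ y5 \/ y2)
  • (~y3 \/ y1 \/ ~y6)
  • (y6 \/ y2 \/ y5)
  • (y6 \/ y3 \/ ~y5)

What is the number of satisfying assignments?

Case analysis on y6 and y1:
  y6=T, y1=T: 7 of the 16 assignments to (y2,y3,y4,y5) work.
  y6=T, y1=F: remaining (y2,y3,y4,y5) ∈ {(T,F,F,F); (T,F,T,F); (T,F,T,T)} — 3.
  y6=F, y1=T: 5 of the 16 assignments to (y2,y3,y4,y5) work.
  y6=F, y1=F: y4 free; 4 ways for (y2,y3,y5) × 2^1 = 8.
Total: 7 + 3 + 5 + 8 = 23.

23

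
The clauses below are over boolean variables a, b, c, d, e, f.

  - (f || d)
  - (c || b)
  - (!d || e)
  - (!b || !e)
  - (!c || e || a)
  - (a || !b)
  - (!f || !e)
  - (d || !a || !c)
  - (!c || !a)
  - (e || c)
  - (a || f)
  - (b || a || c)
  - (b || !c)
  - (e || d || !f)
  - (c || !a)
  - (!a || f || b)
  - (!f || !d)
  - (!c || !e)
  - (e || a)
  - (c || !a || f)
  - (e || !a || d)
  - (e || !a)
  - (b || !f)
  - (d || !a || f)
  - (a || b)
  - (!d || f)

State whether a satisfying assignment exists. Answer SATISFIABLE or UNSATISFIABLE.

UNSATISFIABLE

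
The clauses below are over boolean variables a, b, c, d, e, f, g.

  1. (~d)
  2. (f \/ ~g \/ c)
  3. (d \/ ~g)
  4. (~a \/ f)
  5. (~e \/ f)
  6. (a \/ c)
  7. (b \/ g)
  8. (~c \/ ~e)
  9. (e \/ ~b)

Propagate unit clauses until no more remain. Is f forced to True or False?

True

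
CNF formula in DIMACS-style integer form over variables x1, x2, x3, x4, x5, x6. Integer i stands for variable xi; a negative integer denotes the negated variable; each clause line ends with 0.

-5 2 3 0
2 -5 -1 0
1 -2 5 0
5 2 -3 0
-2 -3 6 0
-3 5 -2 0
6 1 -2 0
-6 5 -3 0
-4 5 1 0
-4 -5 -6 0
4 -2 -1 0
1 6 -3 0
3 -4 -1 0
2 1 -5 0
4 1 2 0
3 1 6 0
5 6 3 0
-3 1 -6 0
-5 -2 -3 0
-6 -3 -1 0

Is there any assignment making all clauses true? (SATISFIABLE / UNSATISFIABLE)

SATISFIABLE

Set x1 = True and propagate.
Try x2 = False.
  then x5 is forced to False.
  then x3 is forced to False.
  then x4 is forced to False.
  then x6 is forced to True.
So x1=1, x2=0, x3=0, x4=0, x5=0, x6=1 is a satisfying assignment.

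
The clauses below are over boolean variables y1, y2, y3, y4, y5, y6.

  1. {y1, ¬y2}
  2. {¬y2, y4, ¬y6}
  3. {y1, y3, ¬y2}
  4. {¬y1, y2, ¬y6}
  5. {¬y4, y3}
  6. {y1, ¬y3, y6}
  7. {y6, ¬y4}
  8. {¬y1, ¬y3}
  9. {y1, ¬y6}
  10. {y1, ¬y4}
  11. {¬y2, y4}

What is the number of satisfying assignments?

Satisfying assignments:
  y1=0 y2=0 y3=0 y4=0 y5=0 y6=0
  y1=0 y2=0 y3=0 y4=0 y5=1 y6=0
  y1=1 y2=0 y3=0 y4=0 y5=0 y6=0
  y1=1 y2=0 y3=0 y4=0 y5=1 y6=0
Count: 4.

4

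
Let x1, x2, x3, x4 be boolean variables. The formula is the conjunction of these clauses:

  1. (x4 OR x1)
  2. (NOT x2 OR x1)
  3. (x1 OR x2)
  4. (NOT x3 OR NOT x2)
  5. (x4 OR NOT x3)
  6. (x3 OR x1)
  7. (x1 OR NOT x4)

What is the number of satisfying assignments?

5

Satisfying assignments:
  x1=T x2=F x3=F x4=F
  x1=T x2=F x3=F x4=T
  x1=T x2=F x3=T x4=T
  x1=T x2=T x3=F x4=F
  x1=T x2=T x3=F x4=T
That's 5 in total.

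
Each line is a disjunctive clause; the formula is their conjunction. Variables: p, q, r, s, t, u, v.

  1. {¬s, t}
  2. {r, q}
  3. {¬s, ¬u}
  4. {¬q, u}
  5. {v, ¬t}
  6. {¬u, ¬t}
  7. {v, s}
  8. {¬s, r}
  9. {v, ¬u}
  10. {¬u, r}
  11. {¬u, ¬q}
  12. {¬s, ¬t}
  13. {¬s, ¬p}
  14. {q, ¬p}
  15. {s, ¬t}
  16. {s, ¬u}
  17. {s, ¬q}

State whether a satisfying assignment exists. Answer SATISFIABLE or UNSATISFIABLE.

SATISFIABLE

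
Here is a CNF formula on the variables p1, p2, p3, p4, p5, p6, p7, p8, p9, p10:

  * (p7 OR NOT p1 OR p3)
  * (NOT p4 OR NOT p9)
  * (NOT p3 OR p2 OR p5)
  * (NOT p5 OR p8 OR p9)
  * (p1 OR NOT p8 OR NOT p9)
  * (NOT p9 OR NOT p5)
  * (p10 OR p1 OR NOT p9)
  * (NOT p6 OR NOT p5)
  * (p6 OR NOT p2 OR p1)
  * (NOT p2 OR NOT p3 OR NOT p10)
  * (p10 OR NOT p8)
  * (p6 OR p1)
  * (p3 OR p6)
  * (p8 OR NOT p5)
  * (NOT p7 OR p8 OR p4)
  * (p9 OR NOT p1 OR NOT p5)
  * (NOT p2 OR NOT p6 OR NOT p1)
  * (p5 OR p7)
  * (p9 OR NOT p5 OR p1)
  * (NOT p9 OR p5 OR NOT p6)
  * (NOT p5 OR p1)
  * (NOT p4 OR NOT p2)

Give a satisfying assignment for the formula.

p1 = T, p2 = F, p3 = F, p4 = T, p5 = F, p6 = T, p7 = T, p8 = F, p9 = F, p10 = T

Branch on p1: take p1 = True.
Set p2 = False and propagate.
Branch on p3: take p3 = False.
  then p7 is forced to True.
  then p6 is forced to True.
  then p5 is forced to False.
  then p9 is forced to False.
The remaining clauses are satisfied by p4 = True, p8 = False, p10 = True.
Check each clause:
  1. (p7 OR p3 OR NOT p1) — p7 is true.
  2. (NOT p9 OR NOT p4) — NOT p9 is true.
  3. (p5 OR p2 OR NOT p3) — NOT p3 is true.
  4. (p9 OR NOT p5 OR p8) — NOT p5 is true.
  5. (p1 OR NOT p9 OR NOT p8) — NOT p8 is true.
  6. (NOT p5 OR NOT p9) — NOT p5 is true.
  7. (p10 OR p1 OR NOT p9) — p1 is true.
  8. (NOT p6 OR NOT p5) — NOT p5 is true.
  9. (NOT p2 OR p1 OR p6) — p1 is true.
  10. (NOT p10 OR NOT p2 OR NOT p3) — NOT p3 is true.
  11. (NOT p8 OR p10) — NOT p8 is true.
  12. (p1 OR p6) — p1 is true.
  13. (p3 OR p6) — p6 is true.
  14. (p8 OR NOT p5) — NOT p5 is true.
  15. (p8 OR NOT p7 OR p4) — p4 is true.
  16. (p9 OR NOT p1 OR NOT p5) — NOT p5 is true.
  17. (NOT p2 OR NOT p1 OR NOT p6) — NOT p2 is true.
  18. (p7 OR p5) — p7 is true.
  19. (NOT p5 OR p9 OR p1) — p1 is true.
  20. (p5 OR NOT p6 OR NOT p9) — NOT p9 is true.
  21. (NOT p5 OR p1) — p1 is true.
  22. (NOT p2 OR NOT p4) — NOT p2 is true.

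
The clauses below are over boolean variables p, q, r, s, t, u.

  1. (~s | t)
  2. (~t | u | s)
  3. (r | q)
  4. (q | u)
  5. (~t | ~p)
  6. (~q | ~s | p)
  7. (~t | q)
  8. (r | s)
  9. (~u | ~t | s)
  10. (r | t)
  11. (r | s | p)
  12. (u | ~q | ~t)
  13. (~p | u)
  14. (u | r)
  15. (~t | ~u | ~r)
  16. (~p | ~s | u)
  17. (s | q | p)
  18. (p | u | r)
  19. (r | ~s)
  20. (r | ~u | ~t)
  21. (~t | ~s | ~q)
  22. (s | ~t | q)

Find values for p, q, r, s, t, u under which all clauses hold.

p = False  q = True  r = True  s = False  t = False  u = True

Check each clause:
  1. (t | ~s) — ~s is true.
  2. (u | ~t | s) — ~t is true.
  3. (q | r) — q is true.
  4. (u | q) — q is true.
  5. (~t | ~p) — ~t is true.
  6. (~s | p | ~q) — ~s is true.
  7. (q | ~t) — q is true.
  8. (r | s) — r is true.
  9. (s | ~u | ~t) — ~t is true.
  10. (r | t) — r is true.
  11. (s | p | r) — r is true.
  12. (~q | u | ~t) — ~t is true.
  13. (u | ~p) — u is true.
  14. (r | u) — r is true.
  15. (~t | ~u | ~r) — ~t is true.
  16. (u | ~s | ~p) — ~s is true.
  17. (p | q | s) — q is true.
  18. (u | r | p) — r is true.
  19. (~s | r) — r is true.
  20. (~t | ~u | r) — r is true.
  21. (~q | ~s | ~t) — ~t is true.
  22. (q | s | ~t) — q is true.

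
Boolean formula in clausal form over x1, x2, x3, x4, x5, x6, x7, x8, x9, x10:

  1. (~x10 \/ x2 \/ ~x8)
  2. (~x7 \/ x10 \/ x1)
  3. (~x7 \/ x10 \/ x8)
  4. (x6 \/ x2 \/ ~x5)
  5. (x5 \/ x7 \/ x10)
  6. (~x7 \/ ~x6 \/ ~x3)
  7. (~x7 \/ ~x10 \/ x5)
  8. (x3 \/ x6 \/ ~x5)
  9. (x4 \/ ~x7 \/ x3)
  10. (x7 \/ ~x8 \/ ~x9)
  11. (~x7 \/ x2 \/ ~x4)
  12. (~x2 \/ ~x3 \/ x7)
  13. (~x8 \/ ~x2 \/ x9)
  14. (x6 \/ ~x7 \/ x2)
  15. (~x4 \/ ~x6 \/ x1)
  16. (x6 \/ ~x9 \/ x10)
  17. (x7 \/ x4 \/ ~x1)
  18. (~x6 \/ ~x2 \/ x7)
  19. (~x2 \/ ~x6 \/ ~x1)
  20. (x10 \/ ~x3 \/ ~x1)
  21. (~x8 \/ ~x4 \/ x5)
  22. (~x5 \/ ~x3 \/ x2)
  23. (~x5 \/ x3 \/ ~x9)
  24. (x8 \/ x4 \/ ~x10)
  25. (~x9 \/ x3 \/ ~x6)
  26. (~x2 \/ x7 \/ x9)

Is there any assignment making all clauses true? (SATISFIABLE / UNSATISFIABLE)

Set x1 = True and propagate.
For the remaining variables, x2 = False, x3 = True, x4 = True, x5 = False, x6 = True, x7 = False, x8 = False, x9 = True, x10 = True works.
So x1=True, x2=False, x3=True, x4=True, x5=False, x6=True, x7=False, x8=False, x9=True, x10=True is a satisfying assignment.

SATISFIABLE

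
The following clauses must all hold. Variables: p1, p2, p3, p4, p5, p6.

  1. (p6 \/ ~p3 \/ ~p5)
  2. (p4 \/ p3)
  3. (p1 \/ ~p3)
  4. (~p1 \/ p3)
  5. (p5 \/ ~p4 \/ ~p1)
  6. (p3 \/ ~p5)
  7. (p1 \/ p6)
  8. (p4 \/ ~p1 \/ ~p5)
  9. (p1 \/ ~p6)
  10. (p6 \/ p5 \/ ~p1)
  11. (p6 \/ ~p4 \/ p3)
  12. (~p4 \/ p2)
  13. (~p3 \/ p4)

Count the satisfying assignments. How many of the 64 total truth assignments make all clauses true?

Satisfying assignments:
  p1=T p2=T p3=T p4=T p5=T p6=T
That's 1 in total.

1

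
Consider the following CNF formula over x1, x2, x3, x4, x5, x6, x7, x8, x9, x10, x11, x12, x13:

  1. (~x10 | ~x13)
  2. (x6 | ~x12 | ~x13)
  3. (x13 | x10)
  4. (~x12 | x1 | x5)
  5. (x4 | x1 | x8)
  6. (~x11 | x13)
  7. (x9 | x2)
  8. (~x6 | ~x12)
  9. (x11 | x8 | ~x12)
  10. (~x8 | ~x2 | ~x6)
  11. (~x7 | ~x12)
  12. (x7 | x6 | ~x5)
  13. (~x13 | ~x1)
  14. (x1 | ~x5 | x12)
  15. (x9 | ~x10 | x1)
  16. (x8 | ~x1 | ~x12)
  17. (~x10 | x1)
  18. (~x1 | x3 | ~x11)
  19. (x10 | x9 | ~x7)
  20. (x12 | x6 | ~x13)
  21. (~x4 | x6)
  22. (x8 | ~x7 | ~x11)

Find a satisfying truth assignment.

Pure literal: x3 appears only positively; assign x3 = True.
Pure literal: x9 appears only positively; assign x9 = True.
Try x1 = True.
  then x13 is forced to False.
  then x10 is forced to True.
  then x11 is forced to False.
For the remaining variables, x2 = False, x4 = True, x5 = True, x6 = True, x7 = False, x8 = True, x12 = False works.

x1 = True, x2 = False, x3 = True, x4 = True, x5 = True, x6 = True, x7 = False, x8 = True, x9 = True, x10 = True, x11 = False, x12 = False, x13 = False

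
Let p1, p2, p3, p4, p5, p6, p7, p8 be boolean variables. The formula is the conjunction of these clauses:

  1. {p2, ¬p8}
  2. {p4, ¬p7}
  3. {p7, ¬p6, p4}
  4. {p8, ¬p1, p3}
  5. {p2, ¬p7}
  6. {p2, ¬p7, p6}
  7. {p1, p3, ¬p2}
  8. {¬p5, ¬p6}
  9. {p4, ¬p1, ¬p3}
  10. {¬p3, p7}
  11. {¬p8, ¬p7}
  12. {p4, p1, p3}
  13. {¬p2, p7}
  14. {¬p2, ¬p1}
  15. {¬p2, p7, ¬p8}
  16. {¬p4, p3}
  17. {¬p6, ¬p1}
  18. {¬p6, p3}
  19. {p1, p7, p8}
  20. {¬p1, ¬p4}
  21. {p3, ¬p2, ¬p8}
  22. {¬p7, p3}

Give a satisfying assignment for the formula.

p1 = F  p2 = T  p3 = T  p4 = T  p5 = F  p6 = T  p7 = T  p8 = F

p5 occurs only negated in the remaining clauses — set p5 = False.
Try p1 = False.
Branch on p2: take p2 = True.
  then p3 is forced to True.
  then p7 is forced to True.
  then p4 is forced to True.
  then p8 is forced to False.
p6 is now unconstrained; take p6 = True.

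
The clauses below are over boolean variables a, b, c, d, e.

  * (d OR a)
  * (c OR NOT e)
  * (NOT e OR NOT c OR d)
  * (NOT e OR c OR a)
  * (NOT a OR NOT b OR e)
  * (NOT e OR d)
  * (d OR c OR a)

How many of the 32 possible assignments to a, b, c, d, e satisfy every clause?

Split on e, then a.
  e=T, a=T: remaining (b,c,d) ∈ {(F,T,T); (T,T,T)} — 2.
  e=T, a=F: remaining (b,c,d) ∈ {(F,T,T); (T,T,T)} — 2.
  e=F, a=T: remaining (b,c,d) ∈ {(F,F,F); (F,F,T); (F,T,F); (F,T,T)} — 4.
  e=F, a=F: remaining (b,c,d) ∈ {(F,F,T); (F,T,T); (T,F,T); (T,T,T)} — 4.
Total: 2 + 2 + 4 + 4 = 12.

12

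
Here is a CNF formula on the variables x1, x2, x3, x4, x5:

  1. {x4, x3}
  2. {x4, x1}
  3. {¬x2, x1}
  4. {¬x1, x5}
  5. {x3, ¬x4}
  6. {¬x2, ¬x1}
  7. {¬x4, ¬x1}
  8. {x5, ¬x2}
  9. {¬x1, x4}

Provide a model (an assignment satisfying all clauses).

x1 = False  x2 = False  x3 = True  x4 = True  x5 = False

Check each clause:
  1. {x3, x4} — x3 is true.
  2. {x4, x1} — x4 is true.
  3. {¬x2, x1} — ¬x2 is true.
  4. {x5, ¬x1} — ¬x1 is true.
  5. {x3, ¬x4} — x3 is true.
  6. {¬x1, ¬x2} — ¬x2 is true.
  7. {¬x1, ¬x4} — ¬x1 is true.
  8. {x5, ¬x2} — ¬x2 is true.
  9. {x4, ¬x1} — x4 is true.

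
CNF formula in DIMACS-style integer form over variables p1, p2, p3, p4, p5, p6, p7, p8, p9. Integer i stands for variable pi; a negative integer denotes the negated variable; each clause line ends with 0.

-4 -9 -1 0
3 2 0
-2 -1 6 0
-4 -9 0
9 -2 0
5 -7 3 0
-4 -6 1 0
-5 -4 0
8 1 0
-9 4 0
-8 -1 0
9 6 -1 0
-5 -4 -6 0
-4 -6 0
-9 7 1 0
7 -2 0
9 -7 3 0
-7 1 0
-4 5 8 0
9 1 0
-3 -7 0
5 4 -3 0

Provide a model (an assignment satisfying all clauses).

p1=1, p2=0, p3=1, p4=0, p5=1, p6=1, p7=0, p8=0, p9=0

Try p1 = True.
  then p8 is forced to False.
Branch on p2: take p2 = False.
  then p3 is forced to True.
  then p7 is forced to False.
Set p4 = False and propagate.
  then p9 is forced to False.
  then p6 is forced to True.
  then p5 is forced to True.
Every clause has at least one true literal under this assignment.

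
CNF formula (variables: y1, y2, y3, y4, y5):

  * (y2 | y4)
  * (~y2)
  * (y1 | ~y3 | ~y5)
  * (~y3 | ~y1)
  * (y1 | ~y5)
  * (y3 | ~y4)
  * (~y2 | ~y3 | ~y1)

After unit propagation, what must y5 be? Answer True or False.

False

Unit clause (~y2) sets y2 = False.
(y2 | y4) with y2 = False leaves only y4, so y4 = True.
(y3 | ~y4): since y4 = True, the clause reduces to (y3). y3 = True.
From (~y3 | ~y1) and y3 = True: y1 = False.
In (~y3 | y1 | ~y5), y1, ~y3 are now false; ~y5 must hold, so y5 = False.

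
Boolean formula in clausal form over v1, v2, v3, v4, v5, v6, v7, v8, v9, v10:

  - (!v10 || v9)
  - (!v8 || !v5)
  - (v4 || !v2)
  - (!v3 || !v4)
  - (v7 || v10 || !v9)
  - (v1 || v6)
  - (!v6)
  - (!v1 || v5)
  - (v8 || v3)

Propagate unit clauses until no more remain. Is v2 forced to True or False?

False

(!v6) is a unit clause: v6 = False.
From (v1 || v6) and v6 = False: v1 = True.
From (v5 || !v1) and v1 = True: v5 = True.
From (!v8 || !v5) and v5 = True: v8 = False.
(v8 || v3) with v8 = False leaves only v3, so v3 = True.
(!v3 || !v4) with v3 = True leaves only !v4, so v4 = False.
In (!v2 || v4), v4 is now false; !v2 must hold, so v2 = False.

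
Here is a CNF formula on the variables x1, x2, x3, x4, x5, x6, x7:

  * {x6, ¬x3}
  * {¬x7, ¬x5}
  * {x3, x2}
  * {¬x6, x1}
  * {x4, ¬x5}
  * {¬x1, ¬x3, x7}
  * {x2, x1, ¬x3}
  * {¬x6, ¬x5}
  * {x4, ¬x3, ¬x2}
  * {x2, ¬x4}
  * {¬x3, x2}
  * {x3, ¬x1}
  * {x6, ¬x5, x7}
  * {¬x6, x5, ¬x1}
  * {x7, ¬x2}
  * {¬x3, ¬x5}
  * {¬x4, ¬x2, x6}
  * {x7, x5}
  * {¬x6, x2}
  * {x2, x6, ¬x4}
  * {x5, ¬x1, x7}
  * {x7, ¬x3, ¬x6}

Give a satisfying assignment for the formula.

x1=F  x2=T  x3=F  x4=F  x5=F  x6=F  x7=T

Set x1 = False and propagate.
  then x6 is forced to False.
  then x3 is forced to False.
  then x2 is forced to True.
  then x7 is forced to True.
  then x5 is forced to False.
  then x4 is forced to False.
Check each clause:
  1. {¬x3, x6} — ¬x3 is true.
  2. {¬x7, ¬x5} — ¬x5 is true.
  3. {x3, x2} — x2 is true.
  4. {x1, ¬x6} — ¬x6 is true.
  5. {¬x5, x4} — ¬x5 is true.
  6. {¬x1, ¬x3, x7} — ¬x3 is true.
  7. {x1, ¬x3, x2} — x2 is true.
  8. {¬x6, ¬x5} — ¬x6 is true.
  9. {x4, ¬x2, ¬x3} — ¬x3 is true.
  10. {¬x4, x2} — x2 is true.
  11. {x2, ¬x3} — x2 is true.
  12. {x3, ¬x1} — ¬x1 is true.
  13. {x6, ¬x5, x7} — ¬x5 is true.
  14. {¬x6, ¬x1, x5} — ¬x6 is true.
  15. {x7, ¬x2} — x7 is true.
  16. {¬x5, ¬x3} — ¬x5 is true.
  17. {x6, ¬x4, ¬x2} — ¬x4 is true.
  18. {x7, x5} — x7 is true.
  19. {¬x6, x2} — x2 is true.
  20. {¬x4, x6, x2} — x2 is true.
  21. {x7, ¬x1, x5} — ¬x1 is true.
  22. {¬x6, x7, ¬x3} — ¬x6 is true.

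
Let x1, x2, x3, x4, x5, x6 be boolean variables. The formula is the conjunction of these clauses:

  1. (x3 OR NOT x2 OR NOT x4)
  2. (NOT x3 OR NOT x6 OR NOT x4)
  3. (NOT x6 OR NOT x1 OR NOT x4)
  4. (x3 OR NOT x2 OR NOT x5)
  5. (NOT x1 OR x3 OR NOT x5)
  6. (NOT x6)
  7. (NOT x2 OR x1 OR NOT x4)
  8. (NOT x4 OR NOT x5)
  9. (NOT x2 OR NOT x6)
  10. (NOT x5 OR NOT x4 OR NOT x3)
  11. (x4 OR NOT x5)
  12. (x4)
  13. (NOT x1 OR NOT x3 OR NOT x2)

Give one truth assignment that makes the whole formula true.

x1=False, x2=False, x3=False, x4=True, x5=False, x6=False

(NOT x6) is a unit clause, so x6 = False.
Unit propagation: (x4) forces x4 = True.
(NOT x5) is a unit clause, so x5 = False.
x2 occurs only negated in the remaining clauses — set x2 = False.
x1, x3 are now unconstrained; take x1 = False, x3 = False.
Check each clause:
  1. (NOT x4 OR NOT x2 OR x3) — NOT x2 is true.
  2. (NOT x3 OR NOT x6 OR NOT x4) — NOT x6 is true.
  3. (NOT x6 OR NOT x1 OR NOT x4) — NOT x6 is true.
  4. (x3 OR NOT x5 OR NOT x2) — NOT x2 is true.
  5. (x3 OR NOT x5 OR NOT x1) — NOT x1 is true.
  6. (NOT x6) — NOT x6 is true.
  7. (NOT x2 OR x1 OR NOT x4) — NOT x2 is true.
  8. (NOT x4 OR NOT x5) — NOT x5 is true.
  9. (NOT x2 OR NOT x6) — NOT x6 is true.
  10. (NOT x3 OR NOT x5 OR NOT x4) — NOT x5 is true.
  11. (NOT x5 OR x4) — NOT x5 is true.
  12. (x4) — x4 is true.
  13. (NOT x3 OR NOT x1 OR NOT x2) — NOT x3 is true.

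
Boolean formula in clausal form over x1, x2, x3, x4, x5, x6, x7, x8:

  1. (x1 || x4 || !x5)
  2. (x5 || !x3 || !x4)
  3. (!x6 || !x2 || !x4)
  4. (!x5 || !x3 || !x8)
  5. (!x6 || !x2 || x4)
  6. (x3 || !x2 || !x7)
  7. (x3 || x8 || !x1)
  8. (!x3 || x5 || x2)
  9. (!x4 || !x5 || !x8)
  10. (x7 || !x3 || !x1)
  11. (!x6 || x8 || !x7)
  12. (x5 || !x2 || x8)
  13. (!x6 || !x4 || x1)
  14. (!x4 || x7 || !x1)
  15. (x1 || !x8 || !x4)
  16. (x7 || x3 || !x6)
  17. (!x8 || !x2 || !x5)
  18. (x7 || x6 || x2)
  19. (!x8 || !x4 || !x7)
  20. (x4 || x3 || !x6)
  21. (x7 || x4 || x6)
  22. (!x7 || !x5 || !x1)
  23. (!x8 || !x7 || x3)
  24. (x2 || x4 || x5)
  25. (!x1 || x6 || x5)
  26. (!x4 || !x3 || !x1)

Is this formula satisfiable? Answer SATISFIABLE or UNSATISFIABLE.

SATISFIABLE

Try x1 = False.
Try x2 = False.
For the remaining variables, x3 = False, x4 = True, x5 = True, x6 = False, x7 = True, x8 = False works.
So x1 = F, x2 = F, x3 = F, x4 = T, x5 = T, x6 = F, x7 = T, x8 = F is a satisfying assignment.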